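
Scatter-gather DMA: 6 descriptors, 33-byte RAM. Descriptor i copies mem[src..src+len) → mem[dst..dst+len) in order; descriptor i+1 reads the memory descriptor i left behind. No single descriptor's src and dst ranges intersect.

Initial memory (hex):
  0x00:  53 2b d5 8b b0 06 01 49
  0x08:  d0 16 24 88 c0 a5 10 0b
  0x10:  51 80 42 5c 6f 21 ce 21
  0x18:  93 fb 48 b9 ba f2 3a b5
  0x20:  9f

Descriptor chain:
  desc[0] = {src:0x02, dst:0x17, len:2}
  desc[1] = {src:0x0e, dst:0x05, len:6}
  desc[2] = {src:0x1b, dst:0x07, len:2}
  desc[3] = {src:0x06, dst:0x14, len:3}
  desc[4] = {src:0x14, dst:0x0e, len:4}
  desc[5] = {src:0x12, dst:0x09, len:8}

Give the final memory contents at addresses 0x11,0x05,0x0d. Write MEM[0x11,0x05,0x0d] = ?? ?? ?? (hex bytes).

MEM[0x11,0x05,0x0d] = d5 10 ba

  after D0: wrote 2B at 0x17 = d58b
  after D1: wrote 6B at 0x05 = 100b5180425c
  after D2: wrote 2B at 0x07 = b9ba
  after D3: wrote 3B at 0x14 = 0bb9ba
  after D4: wrote 4B at 0x0e = 0bb9bad5
  after D5: wrote 8B at 0x09 = 425c0bb9bad58bfb
query mem[0x11]=0xd5, mem[0x05]=0x10, mem[0x0d]=0xba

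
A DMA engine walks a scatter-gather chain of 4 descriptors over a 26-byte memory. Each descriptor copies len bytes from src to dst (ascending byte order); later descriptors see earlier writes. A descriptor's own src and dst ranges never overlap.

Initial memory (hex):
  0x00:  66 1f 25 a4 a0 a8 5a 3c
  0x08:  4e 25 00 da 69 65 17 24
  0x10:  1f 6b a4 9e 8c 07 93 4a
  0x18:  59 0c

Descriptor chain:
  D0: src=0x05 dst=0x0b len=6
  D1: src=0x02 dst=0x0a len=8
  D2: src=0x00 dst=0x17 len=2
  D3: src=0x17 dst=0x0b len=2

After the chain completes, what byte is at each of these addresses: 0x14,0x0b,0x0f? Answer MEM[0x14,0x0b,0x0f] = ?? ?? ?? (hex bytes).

  after D0: wrote 6B at 0x0b = a85a3c4e2500
  after D1: wrote 8B at 0x0a = 25a4a0a85a3c4e25
  after D2: wrote 2B at 0x17 = 661f
  after D3: wrote 2B at 0x0b = 661f
query mem[0x14]=0x8c, mem[0x0b]=0x66, mem[0x0f]=0x3c

MEM[0x14,0x0b,0x0f] = 8c 66 3c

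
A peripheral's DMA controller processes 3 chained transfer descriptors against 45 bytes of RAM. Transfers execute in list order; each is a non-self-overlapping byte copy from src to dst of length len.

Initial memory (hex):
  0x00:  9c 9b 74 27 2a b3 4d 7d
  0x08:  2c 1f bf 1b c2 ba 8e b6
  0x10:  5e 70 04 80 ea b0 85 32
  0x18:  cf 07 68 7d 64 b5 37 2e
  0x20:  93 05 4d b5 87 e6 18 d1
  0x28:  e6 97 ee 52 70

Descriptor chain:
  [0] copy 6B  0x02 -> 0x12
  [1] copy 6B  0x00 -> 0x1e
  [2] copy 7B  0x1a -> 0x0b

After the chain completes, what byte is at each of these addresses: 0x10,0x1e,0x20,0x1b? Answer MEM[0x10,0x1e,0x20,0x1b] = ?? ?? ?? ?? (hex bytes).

#0 dst[0x12+6] := {0x74,0x27,0x2a,0xb3,0x4d,0x7d}
#1 dst[0x1e+6] := {0x9c,0x9b,0x74,0x27,0x2a,0xb3}
#2 dst[0x0b+7] := {0x68,0x7d,0x64,0xb5,0x9c,0x9b,0x74}
query mem[0x10]=0x9b, mem[0x1e]=0x9c, mem[0x20]=0x74, mem[0x1b]=0x7d

MEM[0x10,0x1e,0x20,0x1b] = 9b 9c 74 7d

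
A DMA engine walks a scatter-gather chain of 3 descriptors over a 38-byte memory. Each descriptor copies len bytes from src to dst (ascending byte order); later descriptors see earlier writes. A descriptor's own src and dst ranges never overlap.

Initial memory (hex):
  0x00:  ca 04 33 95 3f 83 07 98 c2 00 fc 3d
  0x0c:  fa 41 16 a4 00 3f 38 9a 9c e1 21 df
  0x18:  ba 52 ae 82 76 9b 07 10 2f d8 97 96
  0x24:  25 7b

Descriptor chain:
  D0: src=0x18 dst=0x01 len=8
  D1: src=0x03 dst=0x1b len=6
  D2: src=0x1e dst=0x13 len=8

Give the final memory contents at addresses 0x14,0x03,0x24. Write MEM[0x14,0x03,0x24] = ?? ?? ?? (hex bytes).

#0 dst[0x01+8] := {0xba,0x52,0xae,0x82,0x76,0x9b,0x07,0x10}
#1 dst[0x1b+6] := {0xae,0x82,0x76,0x9b,0x07,0x10}
#2 dst[0x13+8] := {0x9b,0x07,0x10,0xd8,0x97,0x96,0x25,0x7b}
query mem[0x14]=0x07, mem[0x03]=0xae, mem[0x24]=0x25

MEM[0x14,0x03,0x24] = 07 ae 25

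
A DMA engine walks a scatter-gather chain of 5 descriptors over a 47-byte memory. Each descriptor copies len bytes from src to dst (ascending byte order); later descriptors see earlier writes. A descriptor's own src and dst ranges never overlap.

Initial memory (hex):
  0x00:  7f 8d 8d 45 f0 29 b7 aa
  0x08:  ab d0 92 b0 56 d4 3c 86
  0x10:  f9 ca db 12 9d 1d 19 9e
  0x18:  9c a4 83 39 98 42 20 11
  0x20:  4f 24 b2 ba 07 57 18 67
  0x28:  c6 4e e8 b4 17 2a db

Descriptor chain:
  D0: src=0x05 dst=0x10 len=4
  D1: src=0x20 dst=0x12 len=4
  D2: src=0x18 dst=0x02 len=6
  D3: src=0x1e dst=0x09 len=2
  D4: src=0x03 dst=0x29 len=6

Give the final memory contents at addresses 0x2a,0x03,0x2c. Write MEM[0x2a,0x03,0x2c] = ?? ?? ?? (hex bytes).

D0: mem[0x10..0x13] <- [29 b7 aa ab]
D1: mem[0x12..0x15] <- [4f 24 b2 ba]
D2: mem[0x02..0x07] <- [9c a4 83 39 98 42]
D3: mem[0x09..0x0a] <- [20 11]
D4: mem[0x29..0x2e] <- [a4 83 39 98 42 ab]
query mem[0x2a]=0x83, mem[0x03]=0xa4, mem[0x2c]=0x98

MEM[0x2a,0x03,0x2c] = 83 a4 98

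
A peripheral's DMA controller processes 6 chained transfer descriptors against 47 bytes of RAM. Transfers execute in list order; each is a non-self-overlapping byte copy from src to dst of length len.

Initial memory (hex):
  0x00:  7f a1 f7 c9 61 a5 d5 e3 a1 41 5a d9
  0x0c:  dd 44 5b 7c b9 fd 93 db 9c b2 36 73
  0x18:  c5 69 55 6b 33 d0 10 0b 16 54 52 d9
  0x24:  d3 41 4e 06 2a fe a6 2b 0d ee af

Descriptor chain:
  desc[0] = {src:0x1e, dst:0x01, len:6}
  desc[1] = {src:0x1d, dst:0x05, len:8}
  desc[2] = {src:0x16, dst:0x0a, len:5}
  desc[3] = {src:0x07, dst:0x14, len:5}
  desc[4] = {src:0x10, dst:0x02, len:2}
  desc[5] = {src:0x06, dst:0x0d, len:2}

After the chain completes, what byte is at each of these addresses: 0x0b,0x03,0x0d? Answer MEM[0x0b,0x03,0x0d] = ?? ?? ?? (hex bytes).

[0] 0x1e->0x01 len=6 : 10 0b 16 54 52 d9
[1] 0x1d->0x05 len=8 : d0 10 0b 16 54 52 d9 d3
[2] 0x16->0x0a len=5 : 36 73 c5 69 55
[3] 0x07->0x14 len=5 : 0b 16 54 36 73
[4] 0x10->0x02 len=2 : b9 fd
[5] 0x06->0x0d len=2 : 10 0b
query mem[0x0b]=0x73, mem[0x03]=0xfd, mem[0x0d]=0x10

MEM[0x0b,0x03,0x0d] = 73 fd 10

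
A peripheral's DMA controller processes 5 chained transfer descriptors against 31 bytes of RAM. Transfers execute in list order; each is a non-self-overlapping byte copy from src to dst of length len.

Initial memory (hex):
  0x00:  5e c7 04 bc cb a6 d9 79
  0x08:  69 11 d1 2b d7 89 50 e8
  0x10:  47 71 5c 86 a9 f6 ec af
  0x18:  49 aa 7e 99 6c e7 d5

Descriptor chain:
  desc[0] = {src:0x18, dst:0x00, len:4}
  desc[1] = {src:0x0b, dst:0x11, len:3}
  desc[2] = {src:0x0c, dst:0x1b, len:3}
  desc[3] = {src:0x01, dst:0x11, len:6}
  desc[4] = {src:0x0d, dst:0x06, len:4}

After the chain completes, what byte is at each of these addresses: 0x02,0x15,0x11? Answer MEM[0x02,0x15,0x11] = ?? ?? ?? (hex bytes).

MEM[0x02,0x15,0x11] = 7e a6 aa

  after D0: wrote 4B at 0x00 = 49aa7e99
  after D1: wrote 3B at 0x11 = 2bd789
  after D2: wrote 3B at 0x1b = d78950
  after D3: wrote 6B at 0x11 = aa7e99cba6d9
  after D4: wrote 4B at 0x06 = 8950e847
query mem[0x02]=0x7e, mem[0x15]=0xa6, mem[0x11]=0xaa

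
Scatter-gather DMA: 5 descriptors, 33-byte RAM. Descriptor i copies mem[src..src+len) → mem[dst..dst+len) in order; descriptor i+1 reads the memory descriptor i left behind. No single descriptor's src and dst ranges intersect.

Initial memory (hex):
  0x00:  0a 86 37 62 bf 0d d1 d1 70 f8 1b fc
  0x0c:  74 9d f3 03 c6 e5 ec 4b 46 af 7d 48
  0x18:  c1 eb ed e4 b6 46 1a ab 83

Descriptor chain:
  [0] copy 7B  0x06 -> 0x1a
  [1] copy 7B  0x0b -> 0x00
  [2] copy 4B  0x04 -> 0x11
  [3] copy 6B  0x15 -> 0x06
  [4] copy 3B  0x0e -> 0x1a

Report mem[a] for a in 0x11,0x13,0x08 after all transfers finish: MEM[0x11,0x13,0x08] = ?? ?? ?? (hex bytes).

MEM[0x11,0x13,0x08] = 03 e5 48

  after D0: wrote 7B at 0x1a = d1d170f81bfc74
  after D1: wrote 7B at 0x00 = fc749df303c6e5
  after D2: wrote 4B at 0x11 = 03c6e5d1
  after D3: wrote 6B at 0x06 = af7d48c1ebd1
  after D4: wrote 3B at 0x1a = f303c6
query mem[0x11]=0x03, mem[0x13]=0xe5, mem[0x08]=0x48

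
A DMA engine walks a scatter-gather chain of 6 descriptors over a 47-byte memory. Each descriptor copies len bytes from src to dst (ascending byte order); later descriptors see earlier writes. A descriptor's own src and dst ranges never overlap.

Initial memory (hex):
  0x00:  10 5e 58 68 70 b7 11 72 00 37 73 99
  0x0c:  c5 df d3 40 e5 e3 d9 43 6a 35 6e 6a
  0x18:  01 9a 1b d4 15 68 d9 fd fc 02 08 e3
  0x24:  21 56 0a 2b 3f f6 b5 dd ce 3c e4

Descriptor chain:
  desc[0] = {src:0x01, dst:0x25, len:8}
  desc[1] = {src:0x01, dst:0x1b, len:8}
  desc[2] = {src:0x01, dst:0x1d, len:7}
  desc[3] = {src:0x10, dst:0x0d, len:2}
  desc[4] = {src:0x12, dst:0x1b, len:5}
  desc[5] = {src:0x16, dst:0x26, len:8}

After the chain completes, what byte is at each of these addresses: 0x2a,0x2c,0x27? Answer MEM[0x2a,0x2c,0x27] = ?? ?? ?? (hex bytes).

MEM[0x2a,0x2c,0x27] = 1b 43 6a

[0] 0x01->0x25 len=8 : 5e 58 68 70 b7 11 72 00
[1] 0x01->0x1b len=8 : 5e 58 68 70 b7 11 72 00
[2] 0x01->0x1d len=7 : 5e 58 68 70 b7 11 72
[3] 0x10->0x0d len=2 : e5 e3
[4] 0x12->0x1b len=5 : d9 43 6a 35 6e
[5] 0x16->0x26 len=8 : 6e 6a 01 9a 1b d9 43 6a
query mem[0x2a]=0x1b, mem[0x2c]=0x43, mem[0x27]=0x6a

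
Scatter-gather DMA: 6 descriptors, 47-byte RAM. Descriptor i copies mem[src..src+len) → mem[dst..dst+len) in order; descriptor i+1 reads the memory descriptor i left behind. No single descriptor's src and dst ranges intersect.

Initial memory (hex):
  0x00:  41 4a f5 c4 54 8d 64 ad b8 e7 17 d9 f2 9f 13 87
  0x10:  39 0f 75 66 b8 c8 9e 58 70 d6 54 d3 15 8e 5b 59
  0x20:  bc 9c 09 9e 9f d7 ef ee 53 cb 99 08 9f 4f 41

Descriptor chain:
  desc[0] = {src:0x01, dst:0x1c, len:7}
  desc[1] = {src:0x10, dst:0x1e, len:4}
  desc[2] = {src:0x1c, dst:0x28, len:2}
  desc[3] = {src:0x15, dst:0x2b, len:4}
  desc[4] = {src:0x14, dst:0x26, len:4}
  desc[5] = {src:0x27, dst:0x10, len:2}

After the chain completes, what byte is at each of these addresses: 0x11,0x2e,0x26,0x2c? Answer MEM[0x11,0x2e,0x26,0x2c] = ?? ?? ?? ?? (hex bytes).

MEM[0x11,0x2e,0x26,0x2c] = 9e 70 b8 9e

D0: mem[0x1c..0x22] <- [4a f5 c4 54 8d 64 ad]
D1: mem[0x1e..0x21] <- [39 0f 75 66]
D2: mem[0x28..0x29] <- [4a f5]
D3: mem[0x2b..0x2e] <- [c8 9e 58 70]
D4: mem[0x26..0x29] <- [b8 c8 9e 58]
D5: mem[0x10..0x11] <- [c8 9e]
query mem[0x11]=0x9e, mem[0x2e]=0x70, mem[0x26]=0xb8, mem[0x2c]=0x9e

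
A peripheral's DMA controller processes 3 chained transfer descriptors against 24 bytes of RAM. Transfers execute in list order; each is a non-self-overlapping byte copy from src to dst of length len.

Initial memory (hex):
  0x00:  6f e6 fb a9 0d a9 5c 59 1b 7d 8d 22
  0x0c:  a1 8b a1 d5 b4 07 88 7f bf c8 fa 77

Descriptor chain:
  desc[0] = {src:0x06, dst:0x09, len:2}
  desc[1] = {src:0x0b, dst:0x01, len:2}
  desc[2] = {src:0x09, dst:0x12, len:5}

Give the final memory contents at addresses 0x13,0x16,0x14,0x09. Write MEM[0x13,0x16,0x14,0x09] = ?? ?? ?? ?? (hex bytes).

MEM[0x13,0x16,0x14,0x09] = 59 8b 22 5c

#0 dst[0x09+2] := {0x5c,0x59}
#1 dst[0x01+2] := {0x22,0xa1}
#2 dst[0x12+5] := {0x5c,0x59,0x22,0xa1,0x8b}
query mem[0x13]=0x59, mem[0x16]=0x8b, mem[0x14]=0x22, mem[0x09]=0x5c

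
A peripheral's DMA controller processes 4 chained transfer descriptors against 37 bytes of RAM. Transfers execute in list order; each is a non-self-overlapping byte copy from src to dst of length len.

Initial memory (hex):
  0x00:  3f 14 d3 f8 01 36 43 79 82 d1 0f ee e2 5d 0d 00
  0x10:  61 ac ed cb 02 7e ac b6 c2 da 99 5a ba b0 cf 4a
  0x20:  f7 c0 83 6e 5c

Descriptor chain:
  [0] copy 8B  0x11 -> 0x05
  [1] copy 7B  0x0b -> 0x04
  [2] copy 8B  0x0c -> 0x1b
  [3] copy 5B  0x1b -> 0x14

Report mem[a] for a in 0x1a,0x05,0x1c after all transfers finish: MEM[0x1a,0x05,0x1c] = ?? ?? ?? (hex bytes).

MEM[0x1a,0x05,0x1c] = 99 c2 5d

[0] 0x11->0x05 len=8 : ac ed cb 02 7e ac b6 c2
[1] 0x0b->0x04 len=7 : b6 c2 5d 0d 00 61 ac
[2] 0x0c->0x1b len=8 : c2 5d 0d 00 61 ac ed cb
[3] 0x1b->0x14 len=5 : c2 5d 0d 00 61
query mem[0x1a]=0x99, mem[0x05]=0xc2, mem[0x1c]=0x5d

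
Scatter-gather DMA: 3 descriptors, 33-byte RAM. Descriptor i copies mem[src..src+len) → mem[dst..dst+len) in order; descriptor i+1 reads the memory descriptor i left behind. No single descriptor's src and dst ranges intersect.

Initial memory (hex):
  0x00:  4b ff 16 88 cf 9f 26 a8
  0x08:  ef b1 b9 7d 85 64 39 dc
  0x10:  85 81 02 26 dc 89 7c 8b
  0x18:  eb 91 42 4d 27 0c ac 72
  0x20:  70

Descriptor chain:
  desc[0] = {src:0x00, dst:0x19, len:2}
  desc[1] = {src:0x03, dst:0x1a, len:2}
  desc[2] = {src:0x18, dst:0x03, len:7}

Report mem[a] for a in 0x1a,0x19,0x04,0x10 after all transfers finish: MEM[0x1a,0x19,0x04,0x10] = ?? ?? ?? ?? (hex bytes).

#0 dst[0x19+2] := {0x4b,0xff}
#1 dst[0x1a+2] := {0x88,0xcf}
#2 dst[0x03+7] := {0xeb,0x4b,0x88,0xcf,0x27,0x0c,0xac}
query mem[0x1a]=0x88, mem[0x19]=0x4b, mem[0x04]=0x4b, mem[0x10]=0x85

MEM[0x1a,0x19,0x04,0x10] = 88 4b 4b 85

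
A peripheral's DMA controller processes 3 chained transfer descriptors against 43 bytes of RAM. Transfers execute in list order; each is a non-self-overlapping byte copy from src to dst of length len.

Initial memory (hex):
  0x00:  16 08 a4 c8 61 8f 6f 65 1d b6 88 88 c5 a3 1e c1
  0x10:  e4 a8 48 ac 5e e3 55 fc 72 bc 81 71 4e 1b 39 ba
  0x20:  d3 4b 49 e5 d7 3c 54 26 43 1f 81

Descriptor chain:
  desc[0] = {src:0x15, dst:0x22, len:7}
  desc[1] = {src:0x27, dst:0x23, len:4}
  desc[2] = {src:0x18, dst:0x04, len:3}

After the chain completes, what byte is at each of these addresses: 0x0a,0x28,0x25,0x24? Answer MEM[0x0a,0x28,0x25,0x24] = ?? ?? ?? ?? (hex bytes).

MEM[0x0a,0x28,0x25,0x24] = 88 71 1f 71

#0 dst[0x22+7] := {0xe3,0x55,0xfc,0x72,0xbc,0x81,0x71}
#1 dst[0x23+4] := {0x81,0x71,0x1f,0x81}
#2 dst[0x04+3] := {0x72,0xbc,0x81}
query mem[0x0a]=0x88, mem[0x28]=0x71, mem[0x25]=0x1f, mem[0x24]=0x71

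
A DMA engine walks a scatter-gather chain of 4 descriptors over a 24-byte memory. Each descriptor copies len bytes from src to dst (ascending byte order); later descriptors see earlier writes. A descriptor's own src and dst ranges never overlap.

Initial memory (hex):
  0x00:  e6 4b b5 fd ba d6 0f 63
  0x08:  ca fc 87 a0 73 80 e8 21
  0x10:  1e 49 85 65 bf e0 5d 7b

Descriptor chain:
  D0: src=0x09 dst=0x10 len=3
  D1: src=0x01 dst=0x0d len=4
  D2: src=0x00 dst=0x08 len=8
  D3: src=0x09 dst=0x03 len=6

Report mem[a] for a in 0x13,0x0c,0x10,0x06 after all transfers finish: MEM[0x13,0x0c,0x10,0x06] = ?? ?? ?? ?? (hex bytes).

  after D0: wrote 3B at 0x10 = fc87a0
  after D1: wrote 4B at 0x0d = 4bb5fdba
  after D2: wrote 8B at 0x08 = e64bb5fdbad60f63
  after D3: wrote 6B at 0x03 = 4bb5fdbad60f
query mem[0x13]=0x65, mem[0x0c]=0xba, mem[0x10]=0xba, mem[0x06]=0xba

MEM[0x13,0x0c,0x10,0x06] = 65 ba ba ba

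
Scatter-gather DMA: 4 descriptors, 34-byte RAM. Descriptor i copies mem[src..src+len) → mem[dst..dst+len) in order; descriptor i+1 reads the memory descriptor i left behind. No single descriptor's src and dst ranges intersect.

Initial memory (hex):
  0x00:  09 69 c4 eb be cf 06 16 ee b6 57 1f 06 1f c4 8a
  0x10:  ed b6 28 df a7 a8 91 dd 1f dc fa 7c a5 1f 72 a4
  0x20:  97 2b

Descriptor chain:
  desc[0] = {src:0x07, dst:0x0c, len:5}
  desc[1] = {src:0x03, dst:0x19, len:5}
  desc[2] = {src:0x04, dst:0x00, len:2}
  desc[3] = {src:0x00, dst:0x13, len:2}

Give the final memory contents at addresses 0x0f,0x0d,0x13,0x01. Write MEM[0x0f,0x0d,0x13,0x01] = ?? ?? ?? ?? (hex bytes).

  after D0: wrote 5B at 0x0c = 16eeb6571f
  after D1: wrote 5B at 0x19 = ebbecf0616
  after D2: wrote 2B at 0x00 = becf
  after D3: wrote 2B at 0x13 = becf
query mem[0x0f]=0x57, mem[0x0d]=0xee, mem[0x13]=0xbe, mem[0x01]=0xcf

MEM[0x0f,0x0d,0x13,0x01] = 57 ee be cf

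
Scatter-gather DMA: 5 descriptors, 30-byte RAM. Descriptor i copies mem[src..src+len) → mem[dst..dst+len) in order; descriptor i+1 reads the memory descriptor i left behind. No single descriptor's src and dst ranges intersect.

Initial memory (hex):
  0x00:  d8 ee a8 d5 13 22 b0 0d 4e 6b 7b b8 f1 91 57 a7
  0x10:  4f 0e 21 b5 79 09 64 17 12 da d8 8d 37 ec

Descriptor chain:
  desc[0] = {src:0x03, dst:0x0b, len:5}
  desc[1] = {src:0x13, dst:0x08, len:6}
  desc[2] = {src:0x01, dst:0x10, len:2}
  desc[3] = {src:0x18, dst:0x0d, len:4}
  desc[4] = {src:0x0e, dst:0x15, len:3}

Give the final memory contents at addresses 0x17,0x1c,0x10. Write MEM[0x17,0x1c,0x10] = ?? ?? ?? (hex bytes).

MEM[0x17,0x1c,0x10] = 8d 37 8d

D0: mem[0x0b..0x0f] <- [d5 13 22 b0 0d]
D1: mem[0x08..0x0d] <- [b5 79 09 64 17 12]
D2: mem[0x10..0x11] <- [ee a8]
D3: mem[0x0d..0x10] <- [12 da d8 8d]
D4: mem[0x15..0x17] <- [da d8 8d]
query mem[0x17]=0x8d, mem[0x1c]=0x37, mem[0x10]=0x8d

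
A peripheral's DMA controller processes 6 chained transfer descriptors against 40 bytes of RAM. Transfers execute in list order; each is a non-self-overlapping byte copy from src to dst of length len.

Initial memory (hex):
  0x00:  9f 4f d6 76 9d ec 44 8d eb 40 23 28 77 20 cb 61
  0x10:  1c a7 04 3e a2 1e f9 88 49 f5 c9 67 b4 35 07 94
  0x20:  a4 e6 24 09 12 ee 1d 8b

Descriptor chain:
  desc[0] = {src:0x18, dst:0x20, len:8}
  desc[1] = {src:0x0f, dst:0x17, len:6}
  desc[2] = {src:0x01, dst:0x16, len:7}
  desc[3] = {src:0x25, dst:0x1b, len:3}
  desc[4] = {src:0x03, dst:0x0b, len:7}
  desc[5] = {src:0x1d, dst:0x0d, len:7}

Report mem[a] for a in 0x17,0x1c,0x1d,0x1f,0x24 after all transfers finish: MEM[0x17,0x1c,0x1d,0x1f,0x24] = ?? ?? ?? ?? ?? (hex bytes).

MEM[0x17,0x1c,0x1d,0x1f,0x24] = d6 07 94 94 b4

D0: mem[0x20..0x27] <- [49 f5 c9 67 b4 35 07 94]
D1: mem[0x17..0x1c] <- [61 1c a7 04 3e a2]
D2: mem[0x16..0x1c] <- [4f d6 76 9d ec 44 8d]
D3: mem[0x1b..0x1d] <- [35 07 94]
D4: mem[0x0b..0x11] <- [76 9d ec 44 8d eb 40]
D5: mem[0x0d..0x13] <- [94 07 94 49 f5 c9 67]
query mem[0x17]=0xd6, mem[0x1c]=0x07, mem[0x1d]=0x94, mem[0x1f]=0x94, mem[0x24]=0xb4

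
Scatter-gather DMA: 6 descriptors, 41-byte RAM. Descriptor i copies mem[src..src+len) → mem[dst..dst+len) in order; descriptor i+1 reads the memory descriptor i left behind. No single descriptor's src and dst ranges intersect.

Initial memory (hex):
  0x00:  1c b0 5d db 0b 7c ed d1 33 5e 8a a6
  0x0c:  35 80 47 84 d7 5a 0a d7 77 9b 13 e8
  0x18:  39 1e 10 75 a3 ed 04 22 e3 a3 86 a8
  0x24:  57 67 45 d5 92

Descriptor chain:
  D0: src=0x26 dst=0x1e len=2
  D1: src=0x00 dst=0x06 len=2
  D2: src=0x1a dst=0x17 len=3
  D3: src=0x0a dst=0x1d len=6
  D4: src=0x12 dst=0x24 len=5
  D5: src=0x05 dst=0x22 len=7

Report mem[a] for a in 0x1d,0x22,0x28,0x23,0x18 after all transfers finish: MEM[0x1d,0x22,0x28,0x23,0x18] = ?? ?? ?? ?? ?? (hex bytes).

D0: mem[0x1e..0x1f] <- [45 d5]
D1: mem[0x06..0x07] <- [1c b0]
D2: mem[0x17..0x19] <- [10 75 a3]
D3: mem[0x1d..0x22] <- [8a a6 35 80 47 84]
D4: mem[0x24..0x28] <- [0a d7 77 9b 13]
D5: mem[0x22..0x28] <- [7c 1c b0 33 5e 8a a6]
query mem[0x1d]=0x8a, mem[0x22]=0x7c, mem[0x28]=0xa6, mem[0x23]=0x1c, mem[0x18]=0x75

MEM[0x1d,0x22,0x28,0x23,0x18] = 8a 7c a6 1c 75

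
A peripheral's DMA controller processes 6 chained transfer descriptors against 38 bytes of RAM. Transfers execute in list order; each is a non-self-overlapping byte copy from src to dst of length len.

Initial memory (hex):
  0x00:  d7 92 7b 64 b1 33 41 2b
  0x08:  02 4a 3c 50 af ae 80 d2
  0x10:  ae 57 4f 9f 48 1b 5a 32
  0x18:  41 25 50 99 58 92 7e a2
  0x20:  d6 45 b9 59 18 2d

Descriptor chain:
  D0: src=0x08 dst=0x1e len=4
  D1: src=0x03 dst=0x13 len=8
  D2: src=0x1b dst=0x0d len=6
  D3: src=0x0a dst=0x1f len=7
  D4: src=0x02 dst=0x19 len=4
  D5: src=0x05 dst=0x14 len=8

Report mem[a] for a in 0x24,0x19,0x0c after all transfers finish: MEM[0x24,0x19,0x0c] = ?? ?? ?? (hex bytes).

#0 dst[0x1e+4] := {0x02,0x4a,0x3c,0x50}
#1 dst[0x13+8] := {0x64,0xb1,0x33,0x41,0x2b,0x02,0x4a,0x3c}
#2 dst[0x0d+6] := {0x99,0x58,0x92,0x02,0x4a,0x3c}
#3 dst[0x1f+7] := {0x3c,0x50,0xaf,0x99,0x58,0x92,0x02}
#4 dst[0x19+4] := {0x7b,0x64,0xb1,0x33}
#5 dst[0x14+8] := {0x33,0x41,0x2b,0x02,0x4a,0x3c,0x50,0xaf}
query mem[0x24]=0x92, mem[0x19]=0x3c, mem[0x0c]=0xaf

MEM[0x24,0x19,0x0c] = 92 3c af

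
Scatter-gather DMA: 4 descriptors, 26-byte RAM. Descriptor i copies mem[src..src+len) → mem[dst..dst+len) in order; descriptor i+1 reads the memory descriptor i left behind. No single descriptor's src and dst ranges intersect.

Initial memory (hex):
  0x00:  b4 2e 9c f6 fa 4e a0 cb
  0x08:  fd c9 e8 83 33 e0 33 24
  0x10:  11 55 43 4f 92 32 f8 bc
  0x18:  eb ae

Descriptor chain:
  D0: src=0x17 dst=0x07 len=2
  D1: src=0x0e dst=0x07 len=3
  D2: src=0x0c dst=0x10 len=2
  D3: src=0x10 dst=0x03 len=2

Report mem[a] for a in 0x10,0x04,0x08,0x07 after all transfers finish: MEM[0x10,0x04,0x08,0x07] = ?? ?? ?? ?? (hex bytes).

MEM[0x10,0x04,0x08,0x07] = 33 e0 24 33

[0] 0x17->0x07 len=2 : bc eb
[1] 0x0e->0x07 len=3 : 33 24 11
[2] 0x0c->0x10 len=2 : 33 e0
[3] 0x10->0x03 len=2 : 33 e0
query mem[0x10]=0x33, mem[0x04]=0xe0, mem[0x08]=0x24, mem[0x07]=0x33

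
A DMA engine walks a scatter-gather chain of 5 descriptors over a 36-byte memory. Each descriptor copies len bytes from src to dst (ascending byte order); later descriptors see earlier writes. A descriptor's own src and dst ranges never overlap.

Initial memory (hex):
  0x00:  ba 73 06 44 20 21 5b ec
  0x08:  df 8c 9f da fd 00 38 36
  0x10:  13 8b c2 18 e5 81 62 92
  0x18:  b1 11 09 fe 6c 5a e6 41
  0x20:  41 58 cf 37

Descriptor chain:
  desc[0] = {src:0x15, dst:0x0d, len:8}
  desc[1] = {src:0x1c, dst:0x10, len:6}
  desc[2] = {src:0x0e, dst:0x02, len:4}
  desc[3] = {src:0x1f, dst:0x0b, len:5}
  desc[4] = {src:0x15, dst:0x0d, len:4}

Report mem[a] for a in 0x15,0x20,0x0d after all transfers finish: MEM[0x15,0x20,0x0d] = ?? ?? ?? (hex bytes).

MEM[0x15,0x20,0x0d] = 58 41 58

D0: mem[0x0d..0x14] <- [81 62 92 b1 11 09 fe 6c]
D1: mem[0x10..0x15] <- [6c 5a e6 41 41 58]
D2: mem[0x02..0x05] <- [62 92 6c 5a]
D3: mem[0x0b..0x0f] <- [41 41 58 cf 37]
D4: mem[0x0d..0x10] <- [58 62 92 b1]
query mem[0x15]=0x58, mem[0x20]=0x41, mem[0x0d]=0x58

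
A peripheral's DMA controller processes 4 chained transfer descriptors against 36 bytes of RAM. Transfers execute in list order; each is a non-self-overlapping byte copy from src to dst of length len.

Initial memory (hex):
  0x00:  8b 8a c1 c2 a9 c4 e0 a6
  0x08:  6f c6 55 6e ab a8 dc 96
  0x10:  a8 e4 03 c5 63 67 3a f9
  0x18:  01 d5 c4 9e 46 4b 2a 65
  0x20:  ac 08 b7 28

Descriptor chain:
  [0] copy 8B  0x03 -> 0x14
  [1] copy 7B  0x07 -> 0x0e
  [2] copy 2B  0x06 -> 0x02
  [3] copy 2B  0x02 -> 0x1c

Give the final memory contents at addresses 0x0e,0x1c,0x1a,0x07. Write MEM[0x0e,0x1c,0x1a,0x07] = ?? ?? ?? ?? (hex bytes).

MEM[0x0e,0x1c,0x1a,0x07] = a6 e0 c6 a6

#0 dst[0x14+8] := {0xc2,0xa9,0xc4,0xe0,0xa6,0x6f,0xc6,0x55}
#1 dst[0x0e+7] := {0xa6,0x6f,0xc6,0x55,0x6e,0xab,0xa8}
#2 dst[0x02+2] := {0xe0,0xa6}
#3 dst[0x1c+2] := {0xe0,0xa6}
query mem[0x0e]=0xa6, mem[0x1c]=0xe0, mem[0x1a]=0xc6, mem[0x07]=0xa6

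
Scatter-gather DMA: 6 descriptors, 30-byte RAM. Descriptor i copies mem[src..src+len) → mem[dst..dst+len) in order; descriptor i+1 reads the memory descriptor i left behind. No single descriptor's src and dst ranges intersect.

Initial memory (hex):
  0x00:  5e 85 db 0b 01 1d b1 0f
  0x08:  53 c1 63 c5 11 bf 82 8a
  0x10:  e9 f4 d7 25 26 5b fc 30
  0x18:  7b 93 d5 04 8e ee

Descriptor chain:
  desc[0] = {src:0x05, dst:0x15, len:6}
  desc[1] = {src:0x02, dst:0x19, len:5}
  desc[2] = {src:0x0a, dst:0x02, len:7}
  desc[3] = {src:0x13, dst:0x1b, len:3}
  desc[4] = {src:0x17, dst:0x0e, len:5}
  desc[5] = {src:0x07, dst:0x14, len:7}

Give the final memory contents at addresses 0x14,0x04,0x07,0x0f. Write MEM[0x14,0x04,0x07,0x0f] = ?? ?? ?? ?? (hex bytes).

MEM[0x14,0x04,0x07,0x0f] = 8a 11 8a 53

  after D0: wrote 6B at 0x15 = 1db10f53c163
  after D1: wrote 5B at 0x19 = db0b011db1
  after D2: wrote 7B at 0x02 = 63c511bf828ae9
  after D3: wrote 3B at 0x1b = 25261d
  after D4: wrote 5B at 0x0e = 0f53db0b25
  after D5: wrote 7B at 0x14 = 8ae9c163c511bf
query mem[0x14]=0x8a, mem[0x04]=0x11, mem[0x07]=0x8a, mem[0x0f]=0x53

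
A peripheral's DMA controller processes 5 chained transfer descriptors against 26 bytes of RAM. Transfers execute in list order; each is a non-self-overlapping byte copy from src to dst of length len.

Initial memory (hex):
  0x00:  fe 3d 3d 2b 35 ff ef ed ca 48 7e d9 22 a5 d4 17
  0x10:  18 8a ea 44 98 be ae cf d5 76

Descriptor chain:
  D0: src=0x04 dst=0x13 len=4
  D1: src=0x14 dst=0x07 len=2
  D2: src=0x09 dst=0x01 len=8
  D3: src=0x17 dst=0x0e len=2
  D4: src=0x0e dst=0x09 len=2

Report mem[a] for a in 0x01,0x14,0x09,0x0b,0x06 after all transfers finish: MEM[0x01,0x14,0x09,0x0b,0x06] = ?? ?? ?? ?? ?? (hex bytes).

MEM[0x01,0x14,0x09,0x0b,0x06] = 48 ff cf d9 d4

D0: mem[0x13..0x16] <- [35 ff ef ed]
D1: mem[0x07..0x08] <- [ff ef]
D2: mem[0x01..0x08] <- [48 7e d9 22 a5 d4 17 18]
D3: mem[0x0e..0x0f] <- [cf d5]
D4: mem[0x09..0x0a] <- [cf d5]
query mem[0x01]=0x48, mem[0x14]=0xff, mem[0x09]=0xcf, mem[0x0b]=0xd9, mem[0x06]=0xd4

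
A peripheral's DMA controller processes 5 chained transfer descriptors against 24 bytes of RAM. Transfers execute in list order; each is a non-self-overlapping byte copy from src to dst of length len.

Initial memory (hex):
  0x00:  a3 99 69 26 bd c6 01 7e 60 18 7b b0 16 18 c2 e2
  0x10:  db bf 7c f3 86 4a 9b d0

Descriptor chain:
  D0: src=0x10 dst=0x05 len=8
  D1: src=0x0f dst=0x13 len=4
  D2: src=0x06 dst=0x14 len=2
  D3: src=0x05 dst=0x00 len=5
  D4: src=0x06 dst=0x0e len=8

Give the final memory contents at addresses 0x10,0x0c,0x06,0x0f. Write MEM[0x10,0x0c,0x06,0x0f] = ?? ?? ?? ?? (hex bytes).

  after D0: wrote 8B at 0x05 = dbbf7cf3864a9bd0
  after D1: wrote 4B at 0x13 = e2dbbf7c
  after D2: wrote 2B at 0x14 = bf7c
  after D3: wrote 5B at 0x00 = dbbf7cf386
  after D4: wrote 8B at 0x0e = bf7cf3864a9bd018
query mem[0x10]=0xf3, mem[0x0c]=0xd0, mem[0x06]=0xbf, mem[0x0f]=0x7c

MEM[0x10,0x0c,0x06,0x0f] = f3 d0 bf 7c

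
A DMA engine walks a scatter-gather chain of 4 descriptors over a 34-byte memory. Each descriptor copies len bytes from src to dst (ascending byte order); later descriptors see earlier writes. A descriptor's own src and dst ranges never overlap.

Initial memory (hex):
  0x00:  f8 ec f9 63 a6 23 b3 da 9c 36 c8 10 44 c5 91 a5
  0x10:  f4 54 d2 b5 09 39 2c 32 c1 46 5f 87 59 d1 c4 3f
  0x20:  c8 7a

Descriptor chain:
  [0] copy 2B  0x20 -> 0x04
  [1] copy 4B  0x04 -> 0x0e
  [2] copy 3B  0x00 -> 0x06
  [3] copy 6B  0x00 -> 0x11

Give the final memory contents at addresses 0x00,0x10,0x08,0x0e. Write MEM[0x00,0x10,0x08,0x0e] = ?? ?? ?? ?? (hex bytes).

[0] 0x20->0x04 len=2 : c8 7a
[1] 0x04->0x0e len=4 : c8 7a b3 da
[2] 0x00->0x06 len=3 : f8 ec f9
[3] 0x00->0x11 len=6 : f8 ec f9 63 c8 7a
query mem[0x00]=0xf8, mem[0x10]=0xb3, mem[0x08]=0xf9, mem[0x0e]=0xc8

MEM[0x00,0x10,0x08,0x0e] = f8 b3 f9 c8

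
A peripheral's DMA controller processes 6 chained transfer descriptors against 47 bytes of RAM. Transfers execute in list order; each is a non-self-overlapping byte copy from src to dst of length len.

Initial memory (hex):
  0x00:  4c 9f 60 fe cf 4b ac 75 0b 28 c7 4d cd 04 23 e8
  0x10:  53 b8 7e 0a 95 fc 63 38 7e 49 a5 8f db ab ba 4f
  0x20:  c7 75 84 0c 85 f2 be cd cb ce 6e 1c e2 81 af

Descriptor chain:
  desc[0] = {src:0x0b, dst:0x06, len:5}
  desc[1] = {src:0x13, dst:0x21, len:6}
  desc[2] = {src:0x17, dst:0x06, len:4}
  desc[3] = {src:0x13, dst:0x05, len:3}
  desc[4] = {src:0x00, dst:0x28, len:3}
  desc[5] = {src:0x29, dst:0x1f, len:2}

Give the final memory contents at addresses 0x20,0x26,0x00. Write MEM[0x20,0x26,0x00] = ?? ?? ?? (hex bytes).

MEM[0x20,0x26,0x00] = 60 7e 4c

  after D0: wrote 5B at 0x06 = 4dcd0423e8
  after D1: wrote 6B at 0x21 = 0a95fc63387e
  after D2: wrote 4B at 0x06 = 387e49a5
  after D3: wrote 3B at 0x05 = 0a95fc
  after D4: wrote 3B at 0x28 = 4c9f60
  after D5: wrote 2B at 0x1f = 9f60
query mem[0x20]=0x60, mem[0x26]=0x7e, mem[0x00]=0x4c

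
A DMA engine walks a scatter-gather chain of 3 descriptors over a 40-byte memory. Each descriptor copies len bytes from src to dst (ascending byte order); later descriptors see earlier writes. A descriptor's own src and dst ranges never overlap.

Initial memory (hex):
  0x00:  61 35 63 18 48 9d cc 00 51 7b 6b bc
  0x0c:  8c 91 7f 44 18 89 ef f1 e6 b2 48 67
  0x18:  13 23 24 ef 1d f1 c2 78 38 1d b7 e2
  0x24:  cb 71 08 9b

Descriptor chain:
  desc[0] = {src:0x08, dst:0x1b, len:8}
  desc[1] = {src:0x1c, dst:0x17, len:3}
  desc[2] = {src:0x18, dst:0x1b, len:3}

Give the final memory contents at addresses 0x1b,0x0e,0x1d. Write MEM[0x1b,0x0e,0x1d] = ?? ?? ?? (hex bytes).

  after D0: wrote 8B at 0x1b = 517b6bbc8c917f44
  after D1: wrote 3B at 0x17 = 7b6bbc
  after D2: wrote 3B at 0x1b = 6bbc24
query mem[0x1b]=0x6b, mem[0x0e]=0x7f, mem[0x1d]=0x24

MEM[0x1b,0x0e,0x1d] = 6b 7f 24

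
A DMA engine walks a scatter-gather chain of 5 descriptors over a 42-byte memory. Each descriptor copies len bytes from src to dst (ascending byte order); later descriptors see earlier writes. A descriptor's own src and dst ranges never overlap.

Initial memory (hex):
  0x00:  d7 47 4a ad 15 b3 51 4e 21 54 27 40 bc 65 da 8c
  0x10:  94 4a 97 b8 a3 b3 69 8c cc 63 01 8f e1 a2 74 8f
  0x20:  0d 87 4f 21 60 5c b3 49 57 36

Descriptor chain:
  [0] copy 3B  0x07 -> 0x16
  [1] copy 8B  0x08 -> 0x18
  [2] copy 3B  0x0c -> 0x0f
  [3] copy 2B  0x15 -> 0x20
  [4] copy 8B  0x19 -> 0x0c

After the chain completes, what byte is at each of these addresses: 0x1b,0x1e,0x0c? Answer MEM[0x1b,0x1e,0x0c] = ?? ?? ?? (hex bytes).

MEM[0x1b,0x1e,0x0c] = 40 da 54

  after D0: wrote 3B at 0x16 = 4e2154
  after D1: wrote 8B at 0x18 = 21542740bc65da8c
  after D2: wrote 3B at 0x0f = bc65da
  after D3: wrote 2B at 0x20 = b34e
  after D4: wrote 8B at 0x0c = 542740bc65da8cb3
query mem[0x1b]=0x40, mem[0x1e]=0xda, mem[0x0c]=0x54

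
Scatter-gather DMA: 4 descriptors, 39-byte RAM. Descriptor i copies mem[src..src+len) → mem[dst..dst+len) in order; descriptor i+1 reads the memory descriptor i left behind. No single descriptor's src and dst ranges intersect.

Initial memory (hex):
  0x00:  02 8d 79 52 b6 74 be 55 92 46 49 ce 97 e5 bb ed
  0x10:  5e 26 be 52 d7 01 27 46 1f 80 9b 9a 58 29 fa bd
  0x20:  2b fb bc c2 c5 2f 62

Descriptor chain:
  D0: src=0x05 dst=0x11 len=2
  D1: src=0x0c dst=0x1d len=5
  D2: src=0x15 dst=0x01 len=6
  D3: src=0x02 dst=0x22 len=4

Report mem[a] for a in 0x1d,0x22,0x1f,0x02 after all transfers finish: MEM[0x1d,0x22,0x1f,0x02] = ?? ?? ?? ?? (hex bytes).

D0: mem[0x11..0x12] <- [74 be]
D1: mem[0x1d..0x21] <- [97 e5 bb ed 5e]
D2: mem[0x01..0x06] <- [01 27 46 1f 80 9b]
D3: mem[0x22..0x25] <- [27 46 1f 80]
query mem[0x1d]=0x97, mem[0x22]=0x27, mem[0x1f]=0xbb, mem[0x02]=0x27

MEM[0x1d,0x22,0x1f,0x02] = 97 27 bb 27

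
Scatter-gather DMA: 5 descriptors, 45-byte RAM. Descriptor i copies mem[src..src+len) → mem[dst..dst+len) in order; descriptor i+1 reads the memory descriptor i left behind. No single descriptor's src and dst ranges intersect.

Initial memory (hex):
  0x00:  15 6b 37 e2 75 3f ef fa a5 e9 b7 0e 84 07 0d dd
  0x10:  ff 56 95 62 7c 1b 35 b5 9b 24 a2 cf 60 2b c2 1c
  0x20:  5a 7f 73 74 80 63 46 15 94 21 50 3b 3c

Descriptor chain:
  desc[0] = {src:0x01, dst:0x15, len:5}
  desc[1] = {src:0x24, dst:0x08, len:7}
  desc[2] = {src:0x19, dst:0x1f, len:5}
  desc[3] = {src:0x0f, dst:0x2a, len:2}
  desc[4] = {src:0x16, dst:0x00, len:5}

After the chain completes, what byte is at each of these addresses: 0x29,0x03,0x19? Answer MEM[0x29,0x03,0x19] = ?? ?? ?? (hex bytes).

D0: mem[0x15..0x19] <- [6b 37 e2 75 3f]
D1: mem[0x08..0x0e] <- [80 63 46 15 94 21 50]
D2: mem[0x1f..0x23] <- [3f a2 cf 60 2b]
D3: mem[0x2a..0x2b] <- [dd ff]
D4: mem[0x00..0x04] <- [37 e2 75 3f a2]
query mem[0x29]=0x21, mem[0x03]=0x3f, mem[0x19]=0x3f

MEM[0x29,0x03,0x19] = 21 3f 3f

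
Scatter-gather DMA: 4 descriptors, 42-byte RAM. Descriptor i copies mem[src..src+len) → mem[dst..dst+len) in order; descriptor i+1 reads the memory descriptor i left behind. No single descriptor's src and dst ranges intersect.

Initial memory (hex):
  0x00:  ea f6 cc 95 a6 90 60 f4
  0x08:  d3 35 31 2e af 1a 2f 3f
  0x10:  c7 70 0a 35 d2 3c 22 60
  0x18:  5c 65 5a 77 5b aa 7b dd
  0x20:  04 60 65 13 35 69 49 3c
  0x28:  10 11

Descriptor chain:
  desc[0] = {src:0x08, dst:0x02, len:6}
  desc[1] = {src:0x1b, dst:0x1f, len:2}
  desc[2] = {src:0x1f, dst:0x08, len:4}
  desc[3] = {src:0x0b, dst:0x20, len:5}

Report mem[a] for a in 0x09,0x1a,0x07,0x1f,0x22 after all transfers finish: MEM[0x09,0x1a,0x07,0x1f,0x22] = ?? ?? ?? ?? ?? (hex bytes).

D0: mem[0x02..0x07] <- [d3 35 31 2e af 1a]
D1: mem[0x1f..0x20] <- [77 5b]
D2: mem[0x08..0x0b] <- [77 5b 60 65]
D3: mem[0x20..0x24] <- [65 af 1a 2f 3f]
query mem[0x09]=0x5b, mem[0x1a]=0x5a, mem[0x07]=0x1a, mem[0x1f]=0x77, mem[0x22]=0x1a

MEM[0x09,0x1a,0x07,0x1f,0x22] = 5b 5a 1a 77 1a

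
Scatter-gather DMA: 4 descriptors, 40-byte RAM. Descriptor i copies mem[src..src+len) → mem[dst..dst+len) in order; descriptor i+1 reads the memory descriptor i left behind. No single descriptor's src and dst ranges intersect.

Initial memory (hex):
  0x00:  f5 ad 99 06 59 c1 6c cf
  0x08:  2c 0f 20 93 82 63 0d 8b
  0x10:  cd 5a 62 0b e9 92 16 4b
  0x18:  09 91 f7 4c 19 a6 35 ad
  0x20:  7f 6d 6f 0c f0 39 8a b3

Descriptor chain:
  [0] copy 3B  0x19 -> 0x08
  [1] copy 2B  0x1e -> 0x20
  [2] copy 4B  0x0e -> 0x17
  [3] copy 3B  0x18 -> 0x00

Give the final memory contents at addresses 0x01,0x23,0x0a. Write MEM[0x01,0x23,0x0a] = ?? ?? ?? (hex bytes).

MEM[0x01,0x23,0x0a] = cd 0c 4c

D0: mem[0x08..0x0a] <- [91 f7 4c]
D1: mem[0x20..0x21] <- [35 ad]
D2: mem[0x17..0x1a] <- [0d 8b cd 5a]
D3: mem[0x00..0x02] <- [8b cd 5a]
query mem[0x01]=0xcd, mem[0x23]=0x0c, mem[0x0a]=0x4c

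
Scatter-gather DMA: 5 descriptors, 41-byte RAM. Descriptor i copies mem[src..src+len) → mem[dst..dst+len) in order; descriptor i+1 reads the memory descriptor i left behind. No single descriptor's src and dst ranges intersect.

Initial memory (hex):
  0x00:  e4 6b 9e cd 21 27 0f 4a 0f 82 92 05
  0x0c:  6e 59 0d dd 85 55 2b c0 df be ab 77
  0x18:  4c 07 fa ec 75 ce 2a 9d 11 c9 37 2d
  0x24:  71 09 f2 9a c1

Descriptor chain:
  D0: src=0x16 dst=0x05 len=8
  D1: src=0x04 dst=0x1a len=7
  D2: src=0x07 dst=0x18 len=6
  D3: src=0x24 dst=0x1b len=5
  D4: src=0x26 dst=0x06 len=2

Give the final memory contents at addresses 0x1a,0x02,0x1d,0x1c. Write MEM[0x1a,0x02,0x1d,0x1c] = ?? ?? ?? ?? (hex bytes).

MEM[0x1a,0x02,0x1d,0x1c] = fa 9e f2 09

D0: mem[0x05..0x0c] <- [ab 77 4c 07 fa ec 75 ce]
D1: mem[0x1a..0x20] <- [21 ab 77 4c 07 fa ec]
D2: mem[0x18..0x1d] <- [4c 07 fa ec 75 ce]
D3: mem[0x1b..0x1f] <- [71 09 f2 9a c1]
D4: mem[0x06..0x07] <- [f2 9a]
query mem[0x1a]=0xfa, mem[0x02]=0x9e, mem[0x1d]=0xf2, mem[0x1c]=0x09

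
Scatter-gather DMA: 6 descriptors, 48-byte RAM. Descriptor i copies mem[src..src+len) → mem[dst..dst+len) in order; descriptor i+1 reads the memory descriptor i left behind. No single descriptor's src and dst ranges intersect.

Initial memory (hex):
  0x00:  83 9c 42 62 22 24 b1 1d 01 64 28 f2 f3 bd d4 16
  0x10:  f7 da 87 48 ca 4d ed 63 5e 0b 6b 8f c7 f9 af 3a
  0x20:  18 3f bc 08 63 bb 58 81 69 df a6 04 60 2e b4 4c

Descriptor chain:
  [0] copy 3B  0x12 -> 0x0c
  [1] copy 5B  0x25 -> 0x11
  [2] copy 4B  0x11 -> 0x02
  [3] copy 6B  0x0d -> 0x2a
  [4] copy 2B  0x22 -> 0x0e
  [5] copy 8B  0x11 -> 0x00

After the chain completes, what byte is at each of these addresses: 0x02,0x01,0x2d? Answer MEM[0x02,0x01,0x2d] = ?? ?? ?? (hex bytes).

  after D0: wrote 3B at 0x0c = 8748ca
  after D1: wrote 5B at 0x11 = bb588169df
  after D2: wrote 4B at 0x02 = bb588169
  after D3: wrote 6B at 0x2a = 48ca16f7bb58
  after D4: wrote 2B at 0x0e = bc08
  after D5: wrote 8B at 0x00 = bb588169dfed635e
query mem[0x02]=0x81, mem[0x01]=0x58, mem[0x2d]=0xf7

MEM[0x02,0x01,0x2d] = 81 58 f7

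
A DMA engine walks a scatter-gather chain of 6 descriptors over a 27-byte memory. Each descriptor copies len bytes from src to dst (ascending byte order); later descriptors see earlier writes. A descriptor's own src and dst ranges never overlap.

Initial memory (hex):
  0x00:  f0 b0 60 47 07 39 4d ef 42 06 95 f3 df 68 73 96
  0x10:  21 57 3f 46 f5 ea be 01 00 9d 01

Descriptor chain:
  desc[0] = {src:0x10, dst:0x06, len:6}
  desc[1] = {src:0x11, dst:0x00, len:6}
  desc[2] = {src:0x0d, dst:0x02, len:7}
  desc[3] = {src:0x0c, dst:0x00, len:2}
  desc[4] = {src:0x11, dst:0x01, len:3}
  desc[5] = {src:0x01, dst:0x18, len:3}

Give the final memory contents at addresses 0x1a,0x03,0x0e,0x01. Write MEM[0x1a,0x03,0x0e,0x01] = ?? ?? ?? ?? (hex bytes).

MEM[0x1a,0x03,0x0e,0x01] = 46 46 73 57

#0 dst[0x06+6] := {0x21,0x57,0x3f,0x46,0xf5,0xea}
#1 dst[0x00+6] := {0x57,0x3f,0x46,0xf5,0xea,0xbe}
#2 dst[0x02+7] := {0x68,0x73,0x96,0x21,0x57,0x3f,0x46}
#3 dst[0x00+2] := {0xdf,0x68}
#4 dst[0x01+3] := {0x57,0x3f,0x46}
#5 dst[0x18+3] := {0x57,0x3f,0x46}
query mem[0x1a]=0x46, mem[0x03]=0x46, mem[0x0e]=0x73, mem[0x01]=0x57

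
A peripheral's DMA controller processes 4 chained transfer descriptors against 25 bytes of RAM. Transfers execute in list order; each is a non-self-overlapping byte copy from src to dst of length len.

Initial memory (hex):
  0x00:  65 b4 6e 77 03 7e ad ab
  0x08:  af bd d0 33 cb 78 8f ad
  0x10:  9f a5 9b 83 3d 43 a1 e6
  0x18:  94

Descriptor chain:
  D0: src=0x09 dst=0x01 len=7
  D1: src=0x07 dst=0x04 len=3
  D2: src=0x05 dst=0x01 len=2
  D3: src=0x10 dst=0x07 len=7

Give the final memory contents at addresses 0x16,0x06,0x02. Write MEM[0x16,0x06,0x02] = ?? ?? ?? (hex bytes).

MEM[0x16,0x06,0x02] = a1 bd bd

  after D0: wrote 7B at 0x01 = bdd033cb788fad
  after D1: wrote 3B at 0x04 = adafbd
  after D2: wrote 2B at 0x01 = afbd
  after D3: wrote 7B at 0x07 = 9fa59b833d43a1
query mem[0x16]=0xa1, mem[0x06]=0xbd, mem[0x02]=0xbd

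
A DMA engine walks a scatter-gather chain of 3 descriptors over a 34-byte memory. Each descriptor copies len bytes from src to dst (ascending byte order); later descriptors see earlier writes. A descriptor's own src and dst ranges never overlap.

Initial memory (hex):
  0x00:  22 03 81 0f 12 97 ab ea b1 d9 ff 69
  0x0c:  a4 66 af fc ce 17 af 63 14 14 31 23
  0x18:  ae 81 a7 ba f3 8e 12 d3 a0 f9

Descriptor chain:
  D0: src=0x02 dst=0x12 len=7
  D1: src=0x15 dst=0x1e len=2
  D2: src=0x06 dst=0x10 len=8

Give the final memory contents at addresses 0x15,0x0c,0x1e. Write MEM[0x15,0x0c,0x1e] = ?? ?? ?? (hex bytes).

  after D0: wrote 7B at 0x12 = 810f1297abeab1
  after D1: wrote 2B at 0x1e = 97ab
  after D2: wrote 8B at 0x10 = abeab1d9ff69a466
query mem[0x15]=0x69, mem[0x0c]=0xa4, mem[0x1e]=0x97

MEM[0x15,0x0c,0x1e] = 69 a4 97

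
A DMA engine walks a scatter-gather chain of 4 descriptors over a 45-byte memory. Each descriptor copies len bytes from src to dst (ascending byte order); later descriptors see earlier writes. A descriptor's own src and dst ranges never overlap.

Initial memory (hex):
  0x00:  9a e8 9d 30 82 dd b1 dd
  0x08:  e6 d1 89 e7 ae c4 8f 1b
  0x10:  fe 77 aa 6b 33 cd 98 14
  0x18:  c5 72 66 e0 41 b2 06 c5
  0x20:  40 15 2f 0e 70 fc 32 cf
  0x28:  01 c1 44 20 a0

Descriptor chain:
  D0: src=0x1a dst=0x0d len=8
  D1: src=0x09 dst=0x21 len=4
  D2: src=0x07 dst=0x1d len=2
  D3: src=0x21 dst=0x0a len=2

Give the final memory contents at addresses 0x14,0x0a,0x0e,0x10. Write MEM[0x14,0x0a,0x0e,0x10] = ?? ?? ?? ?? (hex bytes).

MEM[0x14,0x0a,0x0e,0x10] = 15 d1 e0 b2

D0: mem[0x0d..0x14] <- [66 e0 41 b2 06 c5 40 15]
D1: mem[0x21..0x24] <- [d1 89 e7 ae]
D2: mem[0x1d..0x1e] <- [dd e6]
D3: mem[0x0a..0x0b] <- [d1 89]
query mem[0x14]=0x15, mem[0x0a]=0xd1, mem[0x0e]=0xe0, mem[0x10]=0xb2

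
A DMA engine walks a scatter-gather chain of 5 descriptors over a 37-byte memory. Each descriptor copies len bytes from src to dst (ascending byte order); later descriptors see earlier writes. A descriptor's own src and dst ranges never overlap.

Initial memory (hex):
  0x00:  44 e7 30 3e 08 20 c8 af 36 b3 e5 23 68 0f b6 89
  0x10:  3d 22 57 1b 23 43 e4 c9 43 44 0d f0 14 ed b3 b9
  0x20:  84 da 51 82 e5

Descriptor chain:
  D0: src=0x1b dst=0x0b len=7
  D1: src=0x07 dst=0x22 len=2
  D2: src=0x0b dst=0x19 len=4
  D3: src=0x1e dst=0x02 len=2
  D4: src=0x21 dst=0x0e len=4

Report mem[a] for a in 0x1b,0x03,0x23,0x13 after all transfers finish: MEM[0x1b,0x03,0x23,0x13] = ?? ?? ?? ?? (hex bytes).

[0] 0x1b->0x0b len=7 : f0 14 ed b3 b9 84 da
[1] 0x07->0x22 len=2 : af 36
[2] 0x0b->0x19 len=4 : f0 14 ed b3
[3] 0x1e->0x02 len=2 : b3 b9
[4] 0x21->0x0e len=4 : da af 36 e5
query mem[0x1b]=0xed, mem[0x03]=0xb9, mem[0x23]=0x36, mem[0x13]=0x1b

MEM[0x1b,0x03,0x23,0x13] = ed b9 36 1b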